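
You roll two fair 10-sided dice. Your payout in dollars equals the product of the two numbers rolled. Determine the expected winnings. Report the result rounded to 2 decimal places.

Distribution of the product of the two numbers rolled: 1 w.p. 1/100, 2 w.p. 1/50, 3 w.p. 1/50, 4 w.p. 3/100, 5 w.p. 1/50, 6 w.p. 1/25, …
E[payout] = (1/100)·1 + (1/50)·2 + (1/50)·3 + (3/100)·4 + (1/50)·5 + (1/25)·6 + (1/50)·7 + (1/25)·8 + (3/100)·9 + (1/25)·10 + (1/25)·12 + (1/50)·14 + (1/50)·15 + (3/100)·16 + (1/25)·18 + (1/25)·20 + (1/50)·21 + (1/25)·24 + (1/100)·25 + (1/50)·27 + (1/50)·28 + (1/25)·30 + (1/50)·32 + (1/50)·35 + (3/100)·36 + (1/25)·40 + (1/50)·42 + (1/50)·45 + (1/50)·48 + (1/100)·49 + (1/50)·50 + (1/50)·54 + (1/50)·56 + (1/50)·60 + (1/50)·63 + (1/100)·64 + (1/50)·70 + (1/50)·72 + (1/50)·80 + (1/100)·81 + (1/50)·90 + (1/100)·100 = 121/4
≈ $30.25

$30.25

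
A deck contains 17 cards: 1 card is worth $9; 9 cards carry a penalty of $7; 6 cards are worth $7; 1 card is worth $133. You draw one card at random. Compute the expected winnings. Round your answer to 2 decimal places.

E[payout] = (1/17)·9 + (9/17)·(-7) + (6/17)·7 + (1/17)·133 = 121/17
≈ $7.12

$7.12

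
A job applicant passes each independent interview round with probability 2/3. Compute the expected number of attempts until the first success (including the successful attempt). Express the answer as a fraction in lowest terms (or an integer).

For a geometric distribution, E[trials] = 1/p = 1/(2/3) = 3/2.

3/2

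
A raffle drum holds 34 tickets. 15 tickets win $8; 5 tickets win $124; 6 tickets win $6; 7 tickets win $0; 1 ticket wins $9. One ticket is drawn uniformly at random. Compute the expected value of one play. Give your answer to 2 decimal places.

$23.09

E[payout] = (15/34)·8 + (5/34)·124 + (6/34)·6 + (7/34)·0 + (1/34)·9 = 785/34
≈ $23.09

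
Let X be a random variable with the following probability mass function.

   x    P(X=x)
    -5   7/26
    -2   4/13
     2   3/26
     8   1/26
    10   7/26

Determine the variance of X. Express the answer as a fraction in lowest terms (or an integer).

24469/676

E[X] = (7/26)·(-5) + (4/13)·(-2) + (3/26)·2 + (1/26)·8 + (7/26)·10 = 33/26
E[X²] = (7/26)·25 + (4/13)·4 + (3/26)·4 + (1/26)·64 + (7/26)·100 = 983/26
Var(X) = 983/26 − (33/26)² = 24469/676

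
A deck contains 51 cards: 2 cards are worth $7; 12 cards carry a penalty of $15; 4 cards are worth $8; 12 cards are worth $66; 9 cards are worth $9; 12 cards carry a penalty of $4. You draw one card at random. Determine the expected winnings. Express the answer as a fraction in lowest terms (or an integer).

691/51 dollars

E[payout] = (2/51)·7 + (12/51)·(-15) + (4/51)·8 + (12/51)·66 + (9/51)·9 + (12/51)·(-4) = 691/51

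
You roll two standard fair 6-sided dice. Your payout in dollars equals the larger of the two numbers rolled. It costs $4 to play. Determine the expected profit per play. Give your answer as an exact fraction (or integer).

17/36 dollars

Distribution of the larger of the two numbers rolled: 1 w.p. 1/36, 2 w.p. 1/12, 3 w.p. 5/36, 4 w.p. 7/36, 5 w.p. 1/4, 6 w.p. 11/36
E[payout] = (1/36)·1 + (1/12)·2 + (5/36)·3 + (7/36)·4 + (1/4)·5 + (11/36)·6 = 161/36
Expected profit = 161/36 − 4 = 17/36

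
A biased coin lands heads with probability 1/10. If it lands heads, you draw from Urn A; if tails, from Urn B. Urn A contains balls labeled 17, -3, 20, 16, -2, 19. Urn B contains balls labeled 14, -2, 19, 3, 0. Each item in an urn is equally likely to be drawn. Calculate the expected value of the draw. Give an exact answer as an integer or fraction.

2171/300

E[X | Urn A] = (17 − 3 + 20 + 16 − 2 + 19)/6 = 67/6
E[X | Urn B] = (14 − 2 + 19 + 3 + 0)/5 = 34/5
E[X] = (1/10)·67/6 + (9/10)·34/5 = 2171/300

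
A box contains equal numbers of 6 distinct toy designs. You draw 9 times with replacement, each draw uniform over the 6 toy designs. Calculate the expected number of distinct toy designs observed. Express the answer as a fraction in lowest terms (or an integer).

Let Xⱼ=1 if type j appears at least once. P(Xⱼ=1) = 1 − ((6−1)/6)^9 = 8124571/10077696.
E[#distinct] = 6·8124571/10077696 = 8124571/1679616.

8124571/1679616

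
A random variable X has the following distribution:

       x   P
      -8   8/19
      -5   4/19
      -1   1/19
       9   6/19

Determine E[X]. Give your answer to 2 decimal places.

-1.63

E[X] = (8/19)·(-8) + (4/19)·(-5) + (1/19)·(-1) + (6/19)·9
     = -31/19 ≈ -1.63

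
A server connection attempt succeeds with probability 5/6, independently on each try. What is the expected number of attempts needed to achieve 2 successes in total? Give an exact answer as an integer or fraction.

By linearity (sum of 2 independent geometric waits), E[trials] = 2/p = 2/(5/6) = 12/5.

12/5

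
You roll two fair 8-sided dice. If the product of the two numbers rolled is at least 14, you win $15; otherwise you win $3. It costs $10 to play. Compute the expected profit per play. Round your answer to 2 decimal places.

-$0.06

E[payout] = (27/64)·3 + (37/64)·15 = 159/16
Expected profit = 159/16 − 10 = -1/16 ≈ -$0.06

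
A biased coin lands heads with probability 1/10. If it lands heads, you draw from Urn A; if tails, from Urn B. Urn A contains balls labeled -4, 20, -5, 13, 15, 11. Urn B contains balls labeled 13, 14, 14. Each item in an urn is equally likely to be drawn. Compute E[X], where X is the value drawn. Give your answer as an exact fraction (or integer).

E[X | Urn A] = (-4 + 20 − 5 + 13 + 15 + 11)/6 = 25/3
E[X | Urn B] = (13 + 14 + 14)/3 = 41/3
E[X] = (1/10)·25/3 + (9/10)·41/3 = 197/15

197/15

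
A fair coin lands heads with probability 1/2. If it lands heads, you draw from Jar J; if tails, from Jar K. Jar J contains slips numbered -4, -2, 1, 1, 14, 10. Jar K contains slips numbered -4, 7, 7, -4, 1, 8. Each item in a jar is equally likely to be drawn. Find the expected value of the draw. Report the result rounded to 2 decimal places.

2.92

E[X | Jar J] = (-4 − 2 + 1 + 1 + 14 + 10)/6 = 10/3
E[X | Jar K] = (-4 + 7 + 7 − 4 + 1 + 8)/6 = 5/2
E[X] = (1/2)·10/3 + (1/2)·5/2 = 35/12 ≈ 2.92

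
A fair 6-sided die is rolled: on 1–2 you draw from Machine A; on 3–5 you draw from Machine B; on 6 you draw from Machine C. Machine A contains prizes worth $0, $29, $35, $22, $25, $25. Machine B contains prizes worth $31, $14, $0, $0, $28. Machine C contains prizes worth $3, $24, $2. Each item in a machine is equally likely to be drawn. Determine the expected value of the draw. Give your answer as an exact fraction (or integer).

E[X | Machine A] = (0 + 29 + 35 + 22 + 25 + 25)/6 = 68/3
E[X | Machine B] = (31 + 14 + 0 + 0 + 28)/5 = 73/5
E[X | Machine C] = (3 + 24 + 2)/3 = 29/3
E[X] = (1/3)·68/3 + (1/2)·73/5 + (1/6)·29/3 = 247/15

247/15 dollars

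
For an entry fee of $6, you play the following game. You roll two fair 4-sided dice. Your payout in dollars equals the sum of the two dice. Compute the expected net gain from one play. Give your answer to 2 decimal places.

Distribution of the sum of the two dice: 2 w.p. 1/16, 3 w.p. 1/8, 4 w.p. 3/16, 5 w.p. 1/4, 6 w.p. 3/16, 7 w.p. 1/8, …
E[payout] = (1/16)·2 + (1/8)·3 + (3/16)·4 + (1/4)·5 + (3/16)·6 + (1/8)·7 + (1/16)·8 = 5
Expected profit = 5 − 6 = -1 ≈ -$1.00

-$1.00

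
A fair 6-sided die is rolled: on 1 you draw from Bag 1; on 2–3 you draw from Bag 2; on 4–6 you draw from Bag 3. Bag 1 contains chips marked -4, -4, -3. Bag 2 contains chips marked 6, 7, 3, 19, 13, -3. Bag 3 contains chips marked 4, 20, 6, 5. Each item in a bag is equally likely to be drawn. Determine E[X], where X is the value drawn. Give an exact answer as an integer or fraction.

E[X | Bag 1] = (-4 − 4 − 3)/3 = -11/3
E[X | Bag 2] = (6 + 7 + 3 + 19 + 13 − 3)/6 = 15/2
E[X | Bag 3] = (4 + 20 + 6 + 5)/4 = 35/4
E[X] = (1/6)·(-11/3) + (1/3)·15/2 + (1/2)·35/4 = 451/72

451/72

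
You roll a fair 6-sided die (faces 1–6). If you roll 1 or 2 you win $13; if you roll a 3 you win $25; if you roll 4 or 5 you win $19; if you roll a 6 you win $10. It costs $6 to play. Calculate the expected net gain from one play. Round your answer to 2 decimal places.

$10.50

E[payout] = (1/6)·10 + (1/3)·13 + (1/3)·19 + (1/6)·25 = 33/2
Expected profit = 33/2 − 6 = 21/2 ≈ $10.50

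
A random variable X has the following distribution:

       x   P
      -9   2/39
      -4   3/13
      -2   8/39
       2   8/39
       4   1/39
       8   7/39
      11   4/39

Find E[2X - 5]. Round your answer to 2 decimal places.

-2.44

E[2x-5] = (2/39)·(-23) + (3/13)·(-13) + (8/39)·(-9) + (8/39)·(-1) + (1/39)·3 + (7/39)·11 + (4/39)·17
     = -95/39 ≈ -2.44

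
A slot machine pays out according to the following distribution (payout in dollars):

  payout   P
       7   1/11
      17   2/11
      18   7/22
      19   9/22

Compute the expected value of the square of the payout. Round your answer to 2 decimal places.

307.77

E[X²] = (1/11)·49 + (2/11)·289 + (7/22)·324 + (9/22)·361
     = 6771/22 ≈ 307.77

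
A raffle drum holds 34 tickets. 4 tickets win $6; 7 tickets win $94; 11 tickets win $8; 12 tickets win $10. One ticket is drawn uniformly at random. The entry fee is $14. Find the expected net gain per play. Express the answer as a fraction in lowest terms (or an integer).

E[payout] = (4/34)·6 + (7/34)·94 + (11/34)·8 + (12/34)·10 = 445/17
Expected profit = 445/17 − 14 = 207/17

207/17 dollars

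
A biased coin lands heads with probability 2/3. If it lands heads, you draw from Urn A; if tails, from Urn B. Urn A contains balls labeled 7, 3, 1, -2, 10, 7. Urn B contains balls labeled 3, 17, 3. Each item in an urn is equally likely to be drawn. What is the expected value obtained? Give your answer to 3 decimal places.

5.444

E[X | Urn A] = (7 + 3 + 1 − 2 + 10 + 7)/6 = 13/3
E[X | Urn B] = (3 + 17 + 3)/3 = 23/3
E[X] = (2/3)·13/3 + (1/3)·23/3 = 49/9 ≈ 5.444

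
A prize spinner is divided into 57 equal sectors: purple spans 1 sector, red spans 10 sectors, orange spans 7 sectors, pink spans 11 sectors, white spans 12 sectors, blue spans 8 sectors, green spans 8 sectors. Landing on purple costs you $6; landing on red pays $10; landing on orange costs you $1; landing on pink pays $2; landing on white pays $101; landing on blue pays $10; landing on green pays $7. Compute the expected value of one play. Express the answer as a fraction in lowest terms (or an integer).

1457/57 dollars

E[payout] = (1/57)·(-6) + (10/57)·10 + (7/57)·(-1) + (11/57)·2 + (12/57)·101 + (8/57)·10 + (8/57)·7 = 1457/57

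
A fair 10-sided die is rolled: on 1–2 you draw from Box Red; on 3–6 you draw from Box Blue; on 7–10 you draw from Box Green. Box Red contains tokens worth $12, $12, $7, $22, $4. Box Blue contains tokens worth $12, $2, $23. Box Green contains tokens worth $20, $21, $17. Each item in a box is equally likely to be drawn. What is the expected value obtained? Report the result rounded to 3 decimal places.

$14.947

E[X | Box Red] = (12 + 12 + 7 + 22 + 4)/5 = 57/5
E[X | Box Blue] = (12 + 2 + 23)/3 = 37/3
E[X | Box Green] = (20 + 21 + 17)/3 = 58/3
E[X] = (1/5)·57/5 + (2/5)·37/3 + (2/5)·58/3 = 1121/75 ≈ 14.947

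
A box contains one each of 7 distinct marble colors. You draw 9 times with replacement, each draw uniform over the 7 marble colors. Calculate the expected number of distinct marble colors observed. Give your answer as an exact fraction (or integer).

Let Xⱼ=1 if type j appears at least once. P(Xⱼ=1) = 1 − ((7−1)/7)^9 = 30275911/40353607.
E[#distinct] = 7·30275911/40353607 = 30275911/5764801.

30275911/5764801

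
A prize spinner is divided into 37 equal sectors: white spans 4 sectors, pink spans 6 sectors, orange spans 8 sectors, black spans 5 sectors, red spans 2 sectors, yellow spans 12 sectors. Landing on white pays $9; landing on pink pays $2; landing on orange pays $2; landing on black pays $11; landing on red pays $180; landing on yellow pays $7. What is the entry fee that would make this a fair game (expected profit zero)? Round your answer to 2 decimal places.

$15.22

E[payout] = (4/37)·9 + (6/37)·2 + (8/37)·2 + (5/37)·11 + (2/37)·180 + (12/37)·7 = 563/37
Fair fee = E[payout] = 563/37 ≈ $15.22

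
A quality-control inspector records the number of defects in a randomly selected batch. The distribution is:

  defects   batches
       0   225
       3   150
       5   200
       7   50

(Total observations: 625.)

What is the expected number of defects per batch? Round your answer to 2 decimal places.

2.88

Total = 625, so P(defects=0) = 225/625, etc.
E[X] = (9/25)·0 + (6/25)·3 + (8/25)·5 + (2/25)·7
     = 72/25 ≈ 2.88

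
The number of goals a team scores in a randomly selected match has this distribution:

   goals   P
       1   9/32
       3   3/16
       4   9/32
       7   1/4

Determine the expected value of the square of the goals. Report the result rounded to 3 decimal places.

E[X²] = (9/32)·1 + (3/16)·9 + (9/32)·16 + (1/4)·49
     = 599/32 ≈ 18.719

18.719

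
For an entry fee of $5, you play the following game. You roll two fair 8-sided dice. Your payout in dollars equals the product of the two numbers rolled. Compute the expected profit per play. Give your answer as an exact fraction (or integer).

Distribution of the product of the two numbers rolled: 1 w.p. 1/64, 2 w.p. 1/32, 3 w.p. 1/32, 4 w.p. 3/64, 5 w.p. 1/32, 6 w.p. 1/16, …
E[payout] = (1/64)·1 + (1/32)·2 + (1/32)·3 + (3/64)·4 + (1/32)·5 + (1/16)·6 + (1/32)·7 + (1/16)·8 + (1/64)·9 + (1/32)·10 + (1/16)·12 + (1/32)·14 + (1/32)·15 + (3/64)·16 + (1/32)·18 + (1/32)·20 + (1/32)·21 + (1/16)·24 + (1/64)·25 + (1/32)·28 + (1/32)·30 + (1/32)·32 + (1/32)·35 + (1/64)·36 + (1/32)·40 + (1/32)·42 + (1/32)·48 + (1/64)·49 + (1/32)·56 + (1/64)·64 = 81/4
Expected profit = 81/4 − 5 = 61/4

61/4 dollars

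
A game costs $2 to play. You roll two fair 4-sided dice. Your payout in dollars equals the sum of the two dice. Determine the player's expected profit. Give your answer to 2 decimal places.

Distribution of the sum of the two dice: 2 w.p. 1/16, 3 w.p. 1/8, 4 w.p. 3/16, 5 w.p. 1/4, 6 w.p. 3/16, 7 w.p. 1/8, …
E[payout] = (1/16)·2 + (1/8)·3 + (3/16)·4 + (1/4)·5 + (3/16)·6 + (1/8)·7 + (1/16)·8 = 5
Expected profit = 5 − 2 = 3 ≈ $3.00

$3.00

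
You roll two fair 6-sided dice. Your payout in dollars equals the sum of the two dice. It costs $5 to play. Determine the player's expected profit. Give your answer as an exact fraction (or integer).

$2

Distribution of the sum of the two dice: 2 w.p. 1/36, 3 w.p. 1/18, 4 w.p. 1/12, 5 w.p. 1/9, 6 w.p. 5/36, 7 w.p. 1/6, …
E[payout] = (1/36)·2 + (1/18)·3 + (1/12)·4 + (1/9)·5 + (5/36)·6 + (1/6)·7 + (5/36)·8 + (1/9)·9 + (1/12)·10 + (1/18)·11 + (1/36)·12 = 7
Expected profit = 7 − 5 = 2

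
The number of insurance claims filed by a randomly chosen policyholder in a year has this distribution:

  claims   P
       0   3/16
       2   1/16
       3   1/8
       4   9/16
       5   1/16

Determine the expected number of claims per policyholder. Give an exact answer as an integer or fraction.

E[X] = (3/16)·0 + (1/16)·2 + (1/8)·3 + (9/16)·4 + (1/16)·5
     = 49/16

49/16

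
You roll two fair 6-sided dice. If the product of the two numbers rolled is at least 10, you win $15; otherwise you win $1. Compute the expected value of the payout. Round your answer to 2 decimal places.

$8.39

E[payout] = (17/36)·1 + (19/36)·15 = 151/18
≈ $8.39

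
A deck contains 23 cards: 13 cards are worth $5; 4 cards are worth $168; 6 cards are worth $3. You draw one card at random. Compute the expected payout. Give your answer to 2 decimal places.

$32.83

E[payout] = (13/23)·5 + (4/23)·168 + (6/23)·3 = 755/23
≈ $32.83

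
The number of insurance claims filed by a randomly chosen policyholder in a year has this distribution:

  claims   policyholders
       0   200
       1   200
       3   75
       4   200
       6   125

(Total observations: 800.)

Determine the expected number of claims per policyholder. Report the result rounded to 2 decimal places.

2.47

Total = 800, so P(claims=0) = 200/800, etc.
E[X] = (1/4)·0 + (1/4)·1 + (3/32)·3 + (1/4)·4 + (5/32)·6
     = 79/32 ≈ 2.47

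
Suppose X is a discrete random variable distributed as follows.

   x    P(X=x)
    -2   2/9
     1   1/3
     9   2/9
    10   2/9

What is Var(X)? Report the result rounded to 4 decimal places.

24.5432

E[X] = (2/9)·(-2) + (1/3)·1 + (2/9)·9 + (2/9)·10 = 37/9
E[X²] = (2/9)·4 + (1/3)·1 + (2/9)·81 + (2/9)·100 = 373/9
Var(X) = 373/9 − (37/9)² = 1988/81 ≈ 24.5432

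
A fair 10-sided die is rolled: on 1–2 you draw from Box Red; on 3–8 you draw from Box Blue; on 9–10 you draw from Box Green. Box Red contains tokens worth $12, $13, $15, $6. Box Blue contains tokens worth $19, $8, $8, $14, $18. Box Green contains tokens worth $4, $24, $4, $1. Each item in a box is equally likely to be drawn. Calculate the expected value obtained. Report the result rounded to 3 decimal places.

E[X | Box Red] = (12 + 13 + 15 + 6)/4 = 23/2
E[X | Box Blue] = (19 + 8 + 8 + 14 + 18)/5 = 67/5
E[X | Box Green] = (4 + 24 + 4 + 1)/4 = 33/4
E[X] = (1/5)·23/2 + (3/5)·67/5 + (1/5)·33/4 = 1199/100 ≈ 11.990

$11.990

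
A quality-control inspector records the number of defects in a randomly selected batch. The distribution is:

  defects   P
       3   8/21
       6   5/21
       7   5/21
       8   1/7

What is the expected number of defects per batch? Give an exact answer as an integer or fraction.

E[X] = (8/21)·3 + (5/21)·6 + (5/21)·7 + (1/7)·8
     = 113/21

113/21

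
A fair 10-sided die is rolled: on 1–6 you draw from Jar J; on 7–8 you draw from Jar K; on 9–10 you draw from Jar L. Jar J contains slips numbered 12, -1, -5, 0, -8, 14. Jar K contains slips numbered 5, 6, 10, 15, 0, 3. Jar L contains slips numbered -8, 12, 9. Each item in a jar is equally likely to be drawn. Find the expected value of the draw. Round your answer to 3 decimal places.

3.367

E[X | Jar J] = (12 − 1 − 5 + 0 − 8 + 14)/6 = 2
E[X | Jar K] = (5 + 6 + 10 + 15 + 0 + 3)/6 = 13/2
E[X | Jar L] = (-8 + 12 + 9)/3 = 13/3
E[X] = (3/5)·2 + (1/5)·13/2 + (1/5)·13/3 = 101/30 ≈ 3.367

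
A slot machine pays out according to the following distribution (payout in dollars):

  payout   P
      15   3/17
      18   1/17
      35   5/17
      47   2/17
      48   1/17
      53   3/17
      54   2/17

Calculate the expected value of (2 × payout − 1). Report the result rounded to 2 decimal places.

75.12

E[2x-1] = (3/17)·29 + (1/17)·35 + (5/17)·69 + (2/17)·93 + (1/17)·95 + (3/17)·105 + (2/17)·107
     = 1277/17 ≈ 75.12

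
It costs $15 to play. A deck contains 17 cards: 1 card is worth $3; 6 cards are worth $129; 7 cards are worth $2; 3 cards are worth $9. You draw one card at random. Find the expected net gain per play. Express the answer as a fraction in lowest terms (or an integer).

E[payout] = (1/17)·3 + (6/17)·129 + (7/17)·2 + (3/17)·9 = 818/17
Expected profit = 818/17 − 15 = 563/17

563/17 dollars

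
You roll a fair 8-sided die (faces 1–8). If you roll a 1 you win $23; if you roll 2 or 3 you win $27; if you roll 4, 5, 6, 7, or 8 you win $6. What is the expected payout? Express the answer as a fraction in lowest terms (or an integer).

E[payout] = (5/8)·6 + (1/8)·23 + (1/4)·27 = 107/8

107/8 dollars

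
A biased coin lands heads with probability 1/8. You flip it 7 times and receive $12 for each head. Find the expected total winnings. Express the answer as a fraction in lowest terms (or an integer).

E[#heads] = 7·1/8 = 7/8 (linearity over flips).
E[winnings] = 12·7/8 = 21/2.

21/2 dollars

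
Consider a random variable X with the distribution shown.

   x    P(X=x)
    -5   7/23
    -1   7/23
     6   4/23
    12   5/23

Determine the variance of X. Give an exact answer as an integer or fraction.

22294/529

E[X] = (7/23)·(-5) + (7/23)·(-1) + (4/23)·6 + (5/23)·12 = 42/23
E[X²] = (7/23)·25 + (7/23)·1 + (4/23)·36 + (5/23)·144 = 1046/23
Var(X) = 1046/23 − (42/23)² = 22294/529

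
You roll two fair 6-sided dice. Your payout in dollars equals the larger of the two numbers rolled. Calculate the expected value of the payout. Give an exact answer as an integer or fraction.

161/36 dollars

Distribution of the larger of the two numbers rolled: 1 w.p. 1/36, 2 w.p. 1/12, 3 w.p. 5/36, 4 w.p. 7/36, 5 w.p. 1/4, 6 w.p. 11/36
E[payout] = (1/36)·1 + (1/12)·2 + (5/36)·3 + (7/36)·4 + (1/4)·5 + (11/36)·6 = 161/36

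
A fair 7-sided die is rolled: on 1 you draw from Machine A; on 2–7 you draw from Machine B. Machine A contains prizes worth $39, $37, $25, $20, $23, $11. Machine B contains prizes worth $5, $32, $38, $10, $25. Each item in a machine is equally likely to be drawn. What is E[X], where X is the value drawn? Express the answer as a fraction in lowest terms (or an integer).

E[X | Machine A] = (39 + 37 + 25 + 20 + 23 + 11)/6 = 155/6
E[X | Machine B] = (5 + 32 + 38 + 10 + 25)/5 = 22
E[X] = (1/7)·155/6 + (6/7)·22 = 947/42

947/42 dollars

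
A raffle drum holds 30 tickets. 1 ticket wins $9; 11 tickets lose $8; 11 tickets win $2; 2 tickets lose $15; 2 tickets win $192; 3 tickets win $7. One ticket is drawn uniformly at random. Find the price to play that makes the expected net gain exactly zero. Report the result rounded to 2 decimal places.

$10.60

E[payout] = (1/30)·9 + (11/30)·(-8) + (11/30)·2 + (2/30)·(-15) + (2/30)·192 + (3/30)·7 = 53/5
Fair fee = E[payout] = 53/5 ≈ $10.60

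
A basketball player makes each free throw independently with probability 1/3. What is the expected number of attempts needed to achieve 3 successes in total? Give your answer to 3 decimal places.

By linearity (sum of 3 independent geometric waits), E[trials] = 3/p = 3/(1/3) = 9.
≈ 9.000

9.000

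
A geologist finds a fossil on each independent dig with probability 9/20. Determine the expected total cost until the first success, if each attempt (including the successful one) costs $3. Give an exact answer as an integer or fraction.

20/3 dollars

E[#attempts] = 1/p = 20/9; E[cost] = 3·20/9 = 20/3.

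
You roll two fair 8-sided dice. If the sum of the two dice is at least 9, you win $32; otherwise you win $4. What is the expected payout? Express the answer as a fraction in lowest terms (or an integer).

79/4 dollars

E[payout] = (7/16)·4 + (9/16)·32 = 79/4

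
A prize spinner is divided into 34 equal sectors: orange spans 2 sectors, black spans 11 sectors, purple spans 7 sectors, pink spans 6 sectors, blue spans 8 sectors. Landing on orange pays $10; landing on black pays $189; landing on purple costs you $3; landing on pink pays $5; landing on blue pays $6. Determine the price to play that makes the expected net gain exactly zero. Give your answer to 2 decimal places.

E[payout] = (2/34)·10 + (11/34)·189 + (7/34)·(-3) + (6/34)·5 + (8/34)·6 = 1078/17
Fair fee = E[payout] = 1078/17 ≈ $63.41

$63.41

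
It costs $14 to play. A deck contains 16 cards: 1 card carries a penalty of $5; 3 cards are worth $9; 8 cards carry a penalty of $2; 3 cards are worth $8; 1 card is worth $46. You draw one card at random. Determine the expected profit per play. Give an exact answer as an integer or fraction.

E[payout] = (1/16)·(-5) + (3/16)·9 + (8/16)·(-2) + (3/16)·8 + (1/16)·46 = 19/4
Expected profit = 19/4 − 14 = -37/4

-37/4 dollars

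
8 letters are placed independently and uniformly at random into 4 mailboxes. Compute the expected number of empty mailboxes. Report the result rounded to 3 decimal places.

0.400

Let Xⱼ=1 if mailbox j is empty. P(Xⱼ=1) = ((4-1)/4)^8 = 6561/65536.
By linearity, E[#empty] = 4·6561/65536 = 6561/16384.
≈ 0.400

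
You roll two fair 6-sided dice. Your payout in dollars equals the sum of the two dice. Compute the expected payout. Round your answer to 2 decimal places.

$7.00

Distribution of the sum of the two dice: 2 w.p. 1/36, 3 w.p. 1/18, 4 w.p. 1/12, 5 w.p. 1/9, 6 w.p. 5/36, 7 w.p. 1/6, …
E[payout] = (1/36)·2 + (1/18)·3 + (1/12)·4 + (1/9)·5 + (5/36)·6 + (1/6)·7 + (5/36)·8 + (1/9)·9 + (1/12)·10 + (1/18)·11 + (1/36)·12 = 7
≈ $7.00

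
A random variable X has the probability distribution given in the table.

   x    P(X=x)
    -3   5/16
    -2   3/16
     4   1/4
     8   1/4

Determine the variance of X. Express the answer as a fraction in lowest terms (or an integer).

E[X] = (5/16)·(-3) + (3/16)·(-2) + (1/4)·4 + (1/4)·8 = 27/16
E[X²] = (5/16)·9 + (3/16)·4 + (1/4)·16 + (1/4)·64 = 377/16
Var(X) = 377/16 − (27/16)² = 5303/256

5303/256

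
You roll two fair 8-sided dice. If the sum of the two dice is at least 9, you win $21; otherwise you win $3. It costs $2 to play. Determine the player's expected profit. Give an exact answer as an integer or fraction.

E[payout] = (7/16)·3 + (9/16)·21 = 105/8
Expected profit = 105/8 − 2 = 89/8

89/8 dollars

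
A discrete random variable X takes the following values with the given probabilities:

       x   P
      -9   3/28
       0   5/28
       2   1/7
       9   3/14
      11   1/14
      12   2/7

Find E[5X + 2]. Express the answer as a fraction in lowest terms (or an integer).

821/28

E[5x+2] = (3/28)·(-43) + (5/28)·2 + (1/7)·12 + (3/14)·47 + (1/14)·57 + (2/7)·62
     = 821/28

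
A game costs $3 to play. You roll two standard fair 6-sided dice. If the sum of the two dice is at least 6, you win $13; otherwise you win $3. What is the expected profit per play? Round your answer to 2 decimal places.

$7.22

E[payout] = (5/18)·3 + (13/18)·13 = 92/9
Expected profit = 92/9 − 3 = 65/9 ≈ $7.22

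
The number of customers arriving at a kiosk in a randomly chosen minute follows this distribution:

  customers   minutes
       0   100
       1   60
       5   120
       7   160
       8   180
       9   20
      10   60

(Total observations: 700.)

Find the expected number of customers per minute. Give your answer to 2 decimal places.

5.71

Total = 700, so P(customers=0) = 100/700, etc.
E[X] = (1/7)·0 + (3/35)·1 + (6/35)·5 + (8/35)·7 + (9/35)·8 + (1/35)·9 + (3/35)·10
     = 40/7 ≈ 5.71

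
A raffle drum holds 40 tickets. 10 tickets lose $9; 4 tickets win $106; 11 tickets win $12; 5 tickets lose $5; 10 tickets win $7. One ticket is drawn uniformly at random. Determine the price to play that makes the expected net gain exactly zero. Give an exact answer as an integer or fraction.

E[payout] = (10/40)·(-9) + (4/40)·106 + (11/40)·12 + (5/40)·(-5) + (10/40)·7 = 511/40
Fair fee = E[payout] = 511/40

511/40 dollars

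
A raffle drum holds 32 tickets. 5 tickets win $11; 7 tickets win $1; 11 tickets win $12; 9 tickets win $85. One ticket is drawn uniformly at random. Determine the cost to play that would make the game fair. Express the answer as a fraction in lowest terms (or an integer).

E[payout] = (5/32)·11 + (7/32)·1 + (11/32)·12 + (9/32)·85 = 959/32
Fair fee = E[payout] = 959/32

959/32 dollars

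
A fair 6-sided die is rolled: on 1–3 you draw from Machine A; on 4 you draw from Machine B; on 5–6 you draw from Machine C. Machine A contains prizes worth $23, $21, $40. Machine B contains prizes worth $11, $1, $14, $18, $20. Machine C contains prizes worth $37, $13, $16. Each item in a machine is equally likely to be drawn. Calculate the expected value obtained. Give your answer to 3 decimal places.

E[X | Machine A] = (23 + 21 + 40)/3 = 28
E[X | Machine B] = (11 + 1 + 14 + 18 + 20)/5 = 64/5
E[X | Machine C] = (37 + 13 + 16)/3 = 22
E[X] = (1/2)·28 + (1/6)·64/5 + (1/3)·22 = 352/15 ≈ 23.467

$23.467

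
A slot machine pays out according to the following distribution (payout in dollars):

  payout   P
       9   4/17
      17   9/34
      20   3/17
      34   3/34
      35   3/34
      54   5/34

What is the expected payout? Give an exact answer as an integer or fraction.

E[X] = (4/17)·9 + (9/34)·17 + (3/17)·20 + (3/34)·34 + (3/34)·35 + (5/34)·54
     = 411/17

411/17 dollars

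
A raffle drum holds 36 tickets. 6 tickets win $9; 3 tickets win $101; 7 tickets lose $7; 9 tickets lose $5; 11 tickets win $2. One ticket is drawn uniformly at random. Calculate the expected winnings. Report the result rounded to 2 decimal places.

E[payout] = (6/36)·9 + (3/36)·101 + (7/36)·(-7) + (9/36)·(-5) + (11/36)·2 = 95/12
≈ $7.92

$7.92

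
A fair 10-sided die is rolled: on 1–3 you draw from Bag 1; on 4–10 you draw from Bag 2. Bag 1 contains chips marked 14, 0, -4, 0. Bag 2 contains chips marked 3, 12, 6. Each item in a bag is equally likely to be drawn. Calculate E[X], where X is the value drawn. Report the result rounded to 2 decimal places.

E[X | Bag 1] = (14 + 0 − 4 + 0)/4 = 5/2
E[X | Bag 2] = (3 + 12 + 6)/3 = 7
E[X] = (3/10)·5/2 + (7/10)·7 = 113/20 ≈ 5.65

5.65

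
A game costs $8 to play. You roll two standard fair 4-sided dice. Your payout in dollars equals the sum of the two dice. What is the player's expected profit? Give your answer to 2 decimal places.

-$3.00

Distribution of the sum of the two dice: 2 w.p. 1/16, 3 w.p. 1/8, 4 w.p. 3/16, 5 w.p. 1/4, 6 w.p. 3/16, 7 w.p. 1/8, …
E[payout] = (1/16)·2 + (1/8)·3 + (3/16)·4 + (1/4)·5 + (3/16)·6 + (1/8)·7 + (1/16)·8 = 5
Expected profit = 5 − 8 = -3 ≈ -$3.00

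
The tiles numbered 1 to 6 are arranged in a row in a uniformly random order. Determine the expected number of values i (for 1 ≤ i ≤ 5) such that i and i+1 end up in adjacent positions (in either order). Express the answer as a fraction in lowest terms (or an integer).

For each i ∈ {1,…,5}, let Xᵢ = 1 if i and i+1 are adjacent. P(Xᵢ=1) = 2·(6−1)!/6! = 2/6.
By linearity, E[ΣXᵢ] = (5)·(2/6) = 5/3.

5/3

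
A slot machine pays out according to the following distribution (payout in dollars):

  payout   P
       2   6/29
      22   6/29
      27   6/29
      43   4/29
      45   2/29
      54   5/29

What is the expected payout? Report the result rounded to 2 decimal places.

E[X] = (6/29)·2 + (6/29)·22 + (6/29)·27 + (4/29)·43 + (2/29)·45 + (5/29)·54
     = 838/29 ≈ 28.90

$28.90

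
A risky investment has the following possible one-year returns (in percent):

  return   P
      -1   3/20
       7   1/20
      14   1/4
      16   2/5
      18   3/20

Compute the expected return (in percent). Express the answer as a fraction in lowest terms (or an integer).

64/5

E[X] = (3/20)·(-1) + (1/20)·7 + (1/4)·14 + (2/5)·16 + (3/20)·18
     = 64/5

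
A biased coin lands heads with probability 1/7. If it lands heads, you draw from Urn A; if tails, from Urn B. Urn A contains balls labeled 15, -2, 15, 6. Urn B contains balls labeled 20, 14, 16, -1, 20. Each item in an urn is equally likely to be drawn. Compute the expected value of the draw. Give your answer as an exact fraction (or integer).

E[X | Urn A] = (15 − 2 + 15 + 6)/4 = 17/2
E[X | Urn B] = (20 + 14 + 16 − 1 + 20)/5 = 69/5
E[X] = (1/7)·17/2 + (6/7)·69/5 = 913/70

913/70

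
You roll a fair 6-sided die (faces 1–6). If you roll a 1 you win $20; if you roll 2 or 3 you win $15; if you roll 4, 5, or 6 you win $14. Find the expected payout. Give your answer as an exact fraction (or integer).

E[payout] = (1/2)·14 + (1/3)·15 + (1/6)·20 = 46/3

46/3 dollars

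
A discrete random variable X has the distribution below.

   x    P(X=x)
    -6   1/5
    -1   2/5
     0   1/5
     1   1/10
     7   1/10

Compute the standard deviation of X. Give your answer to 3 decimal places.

E[X] = -4/5, E[X²] = 63/5
Var(X) = E[X²] − (E[X])² = 63/5 − 16/25 = 299/25
SD(X) = √(299/25) ≈ 3.458

3.458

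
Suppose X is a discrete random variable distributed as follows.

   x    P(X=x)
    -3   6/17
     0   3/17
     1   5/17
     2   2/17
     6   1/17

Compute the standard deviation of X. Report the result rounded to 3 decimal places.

2.455

E[X] = -3/17, E[X²] = 103/17
Var(X) = E[X²] − (E[X])² = 103/17 − 9/289 = 1742/289
SD(X) = √(1742/289) ≈ 2.455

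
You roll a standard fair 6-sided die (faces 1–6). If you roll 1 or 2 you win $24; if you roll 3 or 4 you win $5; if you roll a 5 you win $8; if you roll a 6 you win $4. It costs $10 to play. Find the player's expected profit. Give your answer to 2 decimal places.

$1.67

E[payout] = (1/6)·4 + (1/3)·5 + (1/6)·8 + (1/3)·24 = 35/3
Expected profit = 35/3 − 10 = 5/3 ≈ $1.67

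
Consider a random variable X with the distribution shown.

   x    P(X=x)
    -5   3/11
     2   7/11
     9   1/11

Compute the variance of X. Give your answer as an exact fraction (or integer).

1960/121

E[X] = (3/11)·(-5) + (7/11)·2 + (1/11)·9 = 8/11
E[X²] = (3/11)·25 + (7/11)·4 + (1/11)·81 = 184/11
Var(X) = 184/11 − (8/11)² = 1960/121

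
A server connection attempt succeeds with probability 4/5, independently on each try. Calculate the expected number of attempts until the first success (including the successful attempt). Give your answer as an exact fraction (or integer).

5/4

For a geometric distribution, E[trials] = 1/p = 1/(4/5) = 5/4.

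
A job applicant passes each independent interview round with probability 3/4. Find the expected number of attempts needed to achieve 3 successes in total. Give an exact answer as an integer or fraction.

By linearity (sum of 3 independent geometric waits), E[trials] = 3/p = 3/(3/4) = 4.

4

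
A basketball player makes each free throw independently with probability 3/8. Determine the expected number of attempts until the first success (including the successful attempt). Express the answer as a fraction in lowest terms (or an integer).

8/3

For a geometric distribution, E[trials] = 1/p = 1/(3/8) = 8/3.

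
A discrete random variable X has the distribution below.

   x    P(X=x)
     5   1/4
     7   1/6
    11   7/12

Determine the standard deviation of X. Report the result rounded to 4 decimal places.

2.6405

E[X] = 53/6, E[X²] = 85
Var(X) = E[X²] − (E[X])² = 85 − 2809/36 = 251/36
SD(X) = √(251/36) ≈ 2.6405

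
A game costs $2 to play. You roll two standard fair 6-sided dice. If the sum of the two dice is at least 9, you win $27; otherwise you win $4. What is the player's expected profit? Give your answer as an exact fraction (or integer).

151/18 dollars

E[payout] = (13/18)·4 + (5/18)·27 = 187/18
Expected profit = 187/18 − 2 = 151/18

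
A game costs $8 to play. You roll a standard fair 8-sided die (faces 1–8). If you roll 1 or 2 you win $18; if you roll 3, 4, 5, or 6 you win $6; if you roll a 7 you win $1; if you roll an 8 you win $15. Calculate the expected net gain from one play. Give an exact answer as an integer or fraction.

3/2 dollars

E[payout] = (1/8)·1 + (1/2)·6 + (1/8)·15 + (1/4)·18 = 19/2
Expected profit = 19/2 − 8 = 3/2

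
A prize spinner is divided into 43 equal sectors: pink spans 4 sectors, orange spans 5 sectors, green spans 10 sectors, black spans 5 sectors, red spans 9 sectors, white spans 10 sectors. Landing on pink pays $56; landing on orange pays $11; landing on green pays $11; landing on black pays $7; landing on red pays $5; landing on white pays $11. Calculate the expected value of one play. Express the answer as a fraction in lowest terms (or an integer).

579/43 dollars

E[payout] = (4/43)·56 + (5/43)·11 + (10/43)·11 + (5/43)·7 + (9/43)·5 + (10/43)·11 = 579/43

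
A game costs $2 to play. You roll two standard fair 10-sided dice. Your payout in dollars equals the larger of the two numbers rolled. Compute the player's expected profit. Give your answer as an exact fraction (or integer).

Distribution of the larger of the two numbers rolled: 1 w.p. 1/100, 2 w.p. 3/100, 3 w.p. 1/20, 4 w.p. 7/100, 5 w.p. 9/100, 6 w.p. 11/100, …
E[payout] = (1/100)·1 + (3/100)·2 + (1/20)·3 + (7/100)·4 + (9/100)·5 + (11/100)·6 + (13/100)·7 + (3/20)·8 + (17/100)·9 + (19/100)·10 = 143/20
Expected profit = 143/20 − 2 = 103/20

103/20 dollars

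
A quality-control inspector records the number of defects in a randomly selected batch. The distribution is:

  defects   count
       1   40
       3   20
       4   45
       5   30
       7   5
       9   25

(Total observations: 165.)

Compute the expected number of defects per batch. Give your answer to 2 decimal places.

Total = 165, so P(defects=1) = 40/165, etc.
E[X] = (8/33)·1 + (4/33)·3 + (3/11)·4 + (2/11)·5 + (1/33)·7 + (5/33)·9
     = 46/11 ≈ 4.18

4.18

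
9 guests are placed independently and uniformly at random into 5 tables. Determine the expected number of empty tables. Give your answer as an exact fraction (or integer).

262144/390625

Let Xⱼ=1 if table j is empty. P(Xⱼ=1) = ((5-1)/5)^9 = 262144/1953125.
By linearity, E[#empty] = 5·262144/1953125 = 262144/390625.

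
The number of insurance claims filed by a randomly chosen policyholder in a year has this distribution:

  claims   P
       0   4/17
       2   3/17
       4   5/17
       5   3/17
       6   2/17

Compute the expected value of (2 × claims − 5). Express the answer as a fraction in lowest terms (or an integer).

E[2x-5] = (4/17)·(-5) + (3/17)·(-1) + (5/17)·3 + (3/17)·5 + (2/17)·7
     = 21/17

21/17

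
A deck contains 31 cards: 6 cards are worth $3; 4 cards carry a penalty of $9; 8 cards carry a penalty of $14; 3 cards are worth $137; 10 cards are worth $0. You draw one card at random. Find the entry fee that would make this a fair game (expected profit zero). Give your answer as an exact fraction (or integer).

E[payout] = (6/31)·3 + (4/31)·(-9) + (8/31)·(-14) + (3/31)·137 + (10/31)·0 = 281/31
Fair fee = E[payout] = 281/31

281/31 dollars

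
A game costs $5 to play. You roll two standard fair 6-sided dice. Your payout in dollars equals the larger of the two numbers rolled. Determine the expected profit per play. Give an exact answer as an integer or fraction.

Distribution of the larger of the two numbers rolled: 1 w.p. 1/36, 2 w.p. 1/12, 3 w.p. 5/36, 4 w.p. 7/36, 5 w.p. 1/4, 6 w.p. 11/36
E[payout] = (1/36)·1 + (1/12)·2 + (5/36)·3 + (7/36)·4 + (1/4)·5 + (11/36)·6 = 161/36
Expected profit = 161/36 − 5 = -19/36

-19/36 dollars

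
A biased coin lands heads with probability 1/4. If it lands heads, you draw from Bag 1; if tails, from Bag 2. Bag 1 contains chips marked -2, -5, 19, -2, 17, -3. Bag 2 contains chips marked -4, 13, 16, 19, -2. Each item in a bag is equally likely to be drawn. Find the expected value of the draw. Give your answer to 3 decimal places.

7.300

E[X | Bag 1] = (-2 − 5 + 19 − 2 + 17 − 3)/6 = 4
E[X | Bag 2] = (-4 + 13 + 16 + 19 − 2)/5 = 42/5
E[X] = (1/4)·4 + (3/4)·42/5 = 73/10 ≈ 7.300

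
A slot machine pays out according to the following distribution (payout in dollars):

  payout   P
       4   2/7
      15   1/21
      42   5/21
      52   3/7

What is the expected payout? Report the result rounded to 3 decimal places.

E[X] = (2/7)·4 + (1/21)·15 + (5/21)·42 + (3/7)·52
     = 239/7 ≈ 34.143

$34.143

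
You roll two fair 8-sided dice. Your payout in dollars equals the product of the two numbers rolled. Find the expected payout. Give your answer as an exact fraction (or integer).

81/4 dollars

Distribution of the product of the two numbers rolled: 1 w.p. 1/64, 2 w.p. 1/32, 3 w.p. 1/32, 4 w.p. 3/64, 5 w.p. 1/32, 6 w.p. 1/16, …
E[payout] = (1/64)·1 + (1/32)·2 + (1/32)·3 + (3/64)·4 + (1/32)·5 + (1/16)·6 + (1/32)·7 + (1/16)·8 + (1/64)·9 + (1/32)·10 + (1/16)·12 + (1/32)·14 + (1/32)·15 + (3/64)·16 + (1/32)·18 + (1/32)·20 + (1/32)·21 + (1/16)·24 + (1/64)·25 + (1/32)·28 + (1/32)·30 + (1/32)·32 + (1/32)·35 + (1/64)·36 + (1/32)·40 + (1/32)·42 + (1/32)·48 + (1/64)·49 + (1/32)·56 + (1/64)·64 = 81/4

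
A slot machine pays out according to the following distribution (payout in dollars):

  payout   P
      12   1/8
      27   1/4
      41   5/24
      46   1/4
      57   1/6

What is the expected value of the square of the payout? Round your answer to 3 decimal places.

E[X²] = (1/8)·144 + (1/4)·729 + (5/24)·1681 + (1/4)·2116 + (1/6)·3249
     = 38903/24 ≈ 1620.958

1620.958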